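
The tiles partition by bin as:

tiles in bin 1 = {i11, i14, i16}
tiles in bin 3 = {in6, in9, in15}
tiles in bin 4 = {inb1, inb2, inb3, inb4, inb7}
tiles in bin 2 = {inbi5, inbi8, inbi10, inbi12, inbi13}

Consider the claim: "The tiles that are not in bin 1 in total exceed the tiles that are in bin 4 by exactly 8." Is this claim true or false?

There are 13 tiles that are not in bin 1.
There are 5 tiles in bin 4.
The claim requires 13 − 5 (= 8) to equal 8, which holds.

True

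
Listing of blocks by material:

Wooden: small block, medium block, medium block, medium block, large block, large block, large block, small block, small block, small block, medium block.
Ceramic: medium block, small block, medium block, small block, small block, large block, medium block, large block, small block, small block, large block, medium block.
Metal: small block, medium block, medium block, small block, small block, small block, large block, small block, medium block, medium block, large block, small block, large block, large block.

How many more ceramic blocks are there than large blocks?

2

ceramic blocks: 12.
large blocks: 10.
12 − 10 = 2.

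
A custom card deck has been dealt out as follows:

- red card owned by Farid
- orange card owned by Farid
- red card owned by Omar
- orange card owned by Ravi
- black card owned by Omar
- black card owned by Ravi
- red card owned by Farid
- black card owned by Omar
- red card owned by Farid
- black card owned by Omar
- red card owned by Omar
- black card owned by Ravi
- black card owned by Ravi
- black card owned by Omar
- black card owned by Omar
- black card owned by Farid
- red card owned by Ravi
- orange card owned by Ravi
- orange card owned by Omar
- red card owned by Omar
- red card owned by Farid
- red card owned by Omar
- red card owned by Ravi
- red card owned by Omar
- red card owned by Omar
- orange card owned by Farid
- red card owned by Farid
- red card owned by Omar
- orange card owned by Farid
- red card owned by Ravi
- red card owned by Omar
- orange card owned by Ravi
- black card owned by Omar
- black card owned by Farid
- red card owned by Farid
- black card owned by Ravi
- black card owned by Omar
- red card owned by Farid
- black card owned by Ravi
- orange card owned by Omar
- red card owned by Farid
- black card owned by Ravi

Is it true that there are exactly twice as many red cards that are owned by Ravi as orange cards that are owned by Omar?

|red cards owned by Ravi| = 3.
|orange cards owned by Omar| = 2.
The claim requires 3 = 2 × 2 = 4, which does not hold.

False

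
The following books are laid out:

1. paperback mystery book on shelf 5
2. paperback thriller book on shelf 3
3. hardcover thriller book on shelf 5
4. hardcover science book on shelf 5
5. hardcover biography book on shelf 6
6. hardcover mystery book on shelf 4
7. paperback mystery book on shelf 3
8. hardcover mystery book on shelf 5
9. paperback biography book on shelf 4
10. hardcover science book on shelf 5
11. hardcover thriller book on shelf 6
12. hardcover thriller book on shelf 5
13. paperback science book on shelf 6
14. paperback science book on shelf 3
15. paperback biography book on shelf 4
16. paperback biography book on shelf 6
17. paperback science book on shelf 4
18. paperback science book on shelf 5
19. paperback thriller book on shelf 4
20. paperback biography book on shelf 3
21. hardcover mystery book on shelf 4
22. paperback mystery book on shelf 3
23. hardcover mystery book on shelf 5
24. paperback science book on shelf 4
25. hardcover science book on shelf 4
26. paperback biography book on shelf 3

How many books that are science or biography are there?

14

biography: 6; science: 8; together 6 + 8 = 14.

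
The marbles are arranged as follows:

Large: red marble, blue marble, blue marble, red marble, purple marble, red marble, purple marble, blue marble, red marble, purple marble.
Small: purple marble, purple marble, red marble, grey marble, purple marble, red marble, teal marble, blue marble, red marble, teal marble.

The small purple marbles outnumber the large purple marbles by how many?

0

small purple marbles: 3.
large purple marbles: 3.
3 − 3 = 0.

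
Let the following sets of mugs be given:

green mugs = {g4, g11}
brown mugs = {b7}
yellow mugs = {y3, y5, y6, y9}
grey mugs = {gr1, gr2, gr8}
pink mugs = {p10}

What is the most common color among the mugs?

Counts by color: yellow 4, grey 3, green 2, pink 1, brown 1.
The maximum is 4, held uniquely by yellow.

yellow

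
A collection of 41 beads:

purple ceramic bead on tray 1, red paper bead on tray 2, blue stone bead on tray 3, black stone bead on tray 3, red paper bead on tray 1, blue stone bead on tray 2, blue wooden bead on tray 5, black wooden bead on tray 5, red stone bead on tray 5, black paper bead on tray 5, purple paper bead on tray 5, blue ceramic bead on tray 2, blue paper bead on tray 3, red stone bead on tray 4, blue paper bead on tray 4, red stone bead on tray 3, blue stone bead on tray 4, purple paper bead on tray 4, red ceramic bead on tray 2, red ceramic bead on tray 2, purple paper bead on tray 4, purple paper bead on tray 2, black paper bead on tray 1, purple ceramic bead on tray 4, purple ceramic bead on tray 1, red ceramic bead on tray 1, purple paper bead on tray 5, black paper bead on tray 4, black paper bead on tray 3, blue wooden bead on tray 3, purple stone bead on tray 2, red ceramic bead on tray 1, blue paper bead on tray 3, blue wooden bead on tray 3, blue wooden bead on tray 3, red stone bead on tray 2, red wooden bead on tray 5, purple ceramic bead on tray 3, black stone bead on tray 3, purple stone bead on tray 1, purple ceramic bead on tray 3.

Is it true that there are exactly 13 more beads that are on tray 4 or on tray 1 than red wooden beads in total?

|beads on tray 4 or on tray 1| = 14.
|red wooden beads| = 1.
The claim requires 14 − 1 (= 13) to equal 13, which holds.

True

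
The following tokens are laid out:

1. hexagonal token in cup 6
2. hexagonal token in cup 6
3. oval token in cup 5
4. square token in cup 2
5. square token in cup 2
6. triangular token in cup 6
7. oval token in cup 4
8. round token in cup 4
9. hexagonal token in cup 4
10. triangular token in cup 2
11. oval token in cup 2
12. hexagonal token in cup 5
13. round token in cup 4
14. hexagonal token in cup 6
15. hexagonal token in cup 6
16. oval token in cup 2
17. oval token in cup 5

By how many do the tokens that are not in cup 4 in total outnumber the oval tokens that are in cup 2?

11

tokens that are not in cup 4: 13.
oval tokens in cup 2: 2.
13 − 2 = 11.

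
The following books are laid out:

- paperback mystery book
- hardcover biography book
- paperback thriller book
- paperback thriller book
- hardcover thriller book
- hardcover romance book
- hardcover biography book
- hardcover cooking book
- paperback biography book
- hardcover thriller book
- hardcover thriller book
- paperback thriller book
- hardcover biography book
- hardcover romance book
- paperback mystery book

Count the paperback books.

6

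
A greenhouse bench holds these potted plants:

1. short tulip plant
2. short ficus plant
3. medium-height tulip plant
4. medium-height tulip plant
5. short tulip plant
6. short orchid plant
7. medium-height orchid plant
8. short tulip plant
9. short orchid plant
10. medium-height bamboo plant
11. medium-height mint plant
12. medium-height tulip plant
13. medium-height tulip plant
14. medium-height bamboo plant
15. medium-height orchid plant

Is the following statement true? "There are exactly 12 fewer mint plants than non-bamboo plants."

mint plants: 1.
non-bamboo plants: 13.
The claim requires 13 − 1 (= 12) to equal 12, which holds.

True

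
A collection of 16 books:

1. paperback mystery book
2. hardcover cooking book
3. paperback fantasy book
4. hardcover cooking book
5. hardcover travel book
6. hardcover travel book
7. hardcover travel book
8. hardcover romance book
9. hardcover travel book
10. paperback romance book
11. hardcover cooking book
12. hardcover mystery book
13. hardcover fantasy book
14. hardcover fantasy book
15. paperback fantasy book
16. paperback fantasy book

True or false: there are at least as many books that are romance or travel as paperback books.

There are 6 books that are romance or travel.
There are 5 paperback books.
The claim requires 6 ≥ 5, which holds.

True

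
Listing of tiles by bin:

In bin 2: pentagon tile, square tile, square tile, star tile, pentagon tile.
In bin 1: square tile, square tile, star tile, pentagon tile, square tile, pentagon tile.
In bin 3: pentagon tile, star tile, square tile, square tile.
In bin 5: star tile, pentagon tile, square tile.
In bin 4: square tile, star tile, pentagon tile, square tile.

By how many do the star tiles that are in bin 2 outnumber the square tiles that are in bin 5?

star tiles in bin 2: 1.
square tiles in bin 5: 1.
1 − 1 = 0.

0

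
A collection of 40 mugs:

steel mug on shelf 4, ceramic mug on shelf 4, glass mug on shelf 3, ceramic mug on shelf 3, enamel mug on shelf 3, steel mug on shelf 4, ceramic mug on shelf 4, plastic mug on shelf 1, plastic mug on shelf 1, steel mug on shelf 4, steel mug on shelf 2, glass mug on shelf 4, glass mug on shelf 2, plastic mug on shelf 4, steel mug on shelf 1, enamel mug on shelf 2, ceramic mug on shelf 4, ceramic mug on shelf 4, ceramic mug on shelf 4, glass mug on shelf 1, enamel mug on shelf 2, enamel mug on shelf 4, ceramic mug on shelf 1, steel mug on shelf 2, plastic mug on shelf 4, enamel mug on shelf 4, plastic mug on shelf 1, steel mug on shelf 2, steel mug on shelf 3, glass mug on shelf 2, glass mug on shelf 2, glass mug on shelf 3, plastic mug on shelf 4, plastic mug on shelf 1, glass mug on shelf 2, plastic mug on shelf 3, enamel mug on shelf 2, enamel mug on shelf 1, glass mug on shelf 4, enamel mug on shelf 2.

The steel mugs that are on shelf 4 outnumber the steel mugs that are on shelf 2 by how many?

0

steel mugs on shelf 4: 3.
steel mugs on shelf 2: 3.
3 − 3 = 0.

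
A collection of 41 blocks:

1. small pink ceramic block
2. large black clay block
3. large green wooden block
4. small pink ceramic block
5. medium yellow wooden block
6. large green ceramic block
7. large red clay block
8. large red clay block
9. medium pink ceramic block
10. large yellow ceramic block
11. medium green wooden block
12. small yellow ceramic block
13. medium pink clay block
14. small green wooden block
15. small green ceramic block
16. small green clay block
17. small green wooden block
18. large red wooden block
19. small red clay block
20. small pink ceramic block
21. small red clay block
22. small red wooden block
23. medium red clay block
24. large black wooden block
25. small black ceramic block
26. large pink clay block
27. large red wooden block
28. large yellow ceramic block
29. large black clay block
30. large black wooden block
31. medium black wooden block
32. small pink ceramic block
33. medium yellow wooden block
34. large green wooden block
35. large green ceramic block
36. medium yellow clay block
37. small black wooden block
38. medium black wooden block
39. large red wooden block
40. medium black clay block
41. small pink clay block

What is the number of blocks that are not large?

25

Total blocks: 41; with the excluded value: 16; remaining 41 − 16 = 25.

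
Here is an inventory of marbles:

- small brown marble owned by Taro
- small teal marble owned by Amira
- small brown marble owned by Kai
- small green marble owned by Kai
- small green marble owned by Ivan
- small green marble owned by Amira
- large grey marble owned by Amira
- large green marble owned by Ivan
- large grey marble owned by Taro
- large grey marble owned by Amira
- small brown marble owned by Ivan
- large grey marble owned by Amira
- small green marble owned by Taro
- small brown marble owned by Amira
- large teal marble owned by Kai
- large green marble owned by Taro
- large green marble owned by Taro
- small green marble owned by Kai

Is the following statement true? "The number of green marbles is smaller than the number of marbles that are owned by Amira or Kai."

True

green marbles: 8.
marbles owned by Amira or Kai: 10.
The claim requires 8 < 10, which holds.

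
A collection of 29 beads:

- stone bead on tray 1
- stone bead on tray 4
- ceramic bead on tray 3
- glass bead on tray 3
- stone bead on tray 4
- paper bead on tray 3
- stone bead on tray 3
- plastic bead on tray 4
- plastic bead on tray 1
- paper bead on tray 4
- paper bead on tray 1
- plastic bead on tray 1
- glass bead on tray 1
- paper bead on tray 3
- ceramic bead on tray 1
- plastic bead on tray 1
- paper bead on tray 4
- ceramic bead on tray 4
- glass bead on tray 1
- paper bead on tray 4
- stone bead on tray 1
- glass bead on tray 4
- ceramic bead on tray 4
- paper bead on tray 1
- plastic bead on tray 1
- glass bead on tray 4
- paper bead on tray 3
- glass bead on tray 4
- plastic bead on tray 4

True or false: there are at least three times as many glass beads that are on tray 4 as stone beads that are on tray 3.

|glass beads on tray 4| = 3.
|stone beads on tray 3| = 1.
The claim requires 3 ≥ 3 × 1 = 3, which holds.

True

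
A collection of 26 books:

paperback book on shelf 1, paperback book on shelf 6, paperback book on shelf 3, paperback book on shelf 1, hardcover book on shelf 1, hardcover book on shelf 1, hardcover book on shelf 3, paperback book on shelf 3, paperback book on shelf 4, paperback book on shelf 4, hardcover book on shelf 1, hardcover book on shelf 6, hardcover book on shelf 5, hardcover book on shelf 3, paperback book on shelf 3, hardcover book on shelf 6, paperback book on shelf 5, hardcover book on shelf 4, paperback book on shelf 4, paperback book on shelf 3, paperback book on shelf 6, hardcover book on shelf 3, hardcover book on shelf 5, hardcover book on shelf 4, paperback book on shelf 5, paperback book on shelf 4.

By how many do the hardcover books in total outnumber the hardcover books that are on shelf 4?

hardcover books: 12.
hardcover books on shelf 4: 2.
12 − 2 = 10.

10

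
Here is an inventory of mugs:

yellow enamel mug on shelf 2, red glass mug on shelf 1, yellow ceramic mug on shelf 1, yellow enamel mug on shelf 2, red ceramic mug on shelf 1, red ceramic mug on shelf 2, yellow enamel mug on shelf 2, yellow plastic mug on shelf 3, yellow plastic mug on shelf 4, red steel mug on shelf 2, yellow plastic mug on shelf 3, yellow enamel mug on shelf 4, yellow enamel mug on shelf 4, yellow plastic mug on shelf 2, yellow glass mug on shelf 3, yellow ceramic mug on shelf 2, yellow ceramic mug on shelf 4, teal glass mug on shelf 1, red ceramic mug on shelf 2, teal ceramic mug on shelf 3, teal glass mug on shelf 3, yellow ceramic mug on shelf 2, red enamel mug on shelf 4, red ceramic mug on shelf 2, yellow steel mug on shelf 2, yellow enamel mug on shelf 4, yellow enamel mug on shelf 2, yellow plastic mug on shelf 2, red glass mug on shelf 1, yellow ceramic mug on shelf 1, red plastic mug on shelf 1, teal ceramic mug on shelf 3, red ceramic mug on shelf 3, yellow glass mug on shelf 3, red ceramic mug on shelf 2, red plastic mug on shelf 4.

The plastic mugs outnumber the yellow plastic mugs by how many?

plastic mugs: 7.
yellow plastic mugs: 5.
7 − 5 = 2.

2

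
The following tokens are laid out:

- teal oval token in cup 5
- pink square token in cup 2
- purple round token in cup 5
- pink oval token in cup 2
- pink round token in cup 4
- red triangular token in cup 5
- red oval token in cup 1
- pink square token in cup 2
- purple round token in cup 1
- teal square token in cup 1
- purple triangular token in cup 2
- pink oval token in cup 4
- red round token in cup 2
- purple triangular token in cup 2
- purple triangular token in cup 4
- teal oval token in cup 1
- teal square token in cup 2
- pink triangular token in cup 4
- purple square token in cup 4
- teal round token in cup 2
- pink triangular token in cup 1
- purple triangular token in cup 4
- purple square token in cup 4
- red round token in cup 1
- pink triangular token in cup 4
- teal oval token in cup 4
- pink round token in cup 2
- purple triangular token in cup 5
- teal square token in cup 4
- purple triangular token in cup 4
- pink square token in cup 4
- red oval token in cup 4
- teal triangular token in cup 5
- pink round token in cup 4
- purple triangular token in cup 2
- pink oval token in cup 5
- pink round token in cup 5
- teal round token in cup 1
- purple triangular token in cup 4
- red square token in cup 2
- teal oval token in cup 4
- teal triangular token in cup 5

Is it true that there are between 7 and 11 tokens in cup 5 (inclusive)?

True

|tokens in cup 5| = 8.
The claim requires 7 ≤ 8 ≤ 11, which holds.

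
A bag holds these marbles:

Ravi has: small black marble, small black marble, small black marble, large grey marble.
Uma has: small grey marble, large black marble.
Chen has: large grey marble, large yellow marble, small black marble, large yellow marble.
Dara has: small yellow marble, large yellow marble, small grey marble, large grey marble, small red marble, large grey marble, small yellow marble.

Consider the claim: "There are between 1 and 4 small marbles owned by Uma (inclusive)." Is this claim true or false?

True

Count of small marbles owned by Uma: 1.
The claim requires 1 ≤ 1 ≤ 4, which holds.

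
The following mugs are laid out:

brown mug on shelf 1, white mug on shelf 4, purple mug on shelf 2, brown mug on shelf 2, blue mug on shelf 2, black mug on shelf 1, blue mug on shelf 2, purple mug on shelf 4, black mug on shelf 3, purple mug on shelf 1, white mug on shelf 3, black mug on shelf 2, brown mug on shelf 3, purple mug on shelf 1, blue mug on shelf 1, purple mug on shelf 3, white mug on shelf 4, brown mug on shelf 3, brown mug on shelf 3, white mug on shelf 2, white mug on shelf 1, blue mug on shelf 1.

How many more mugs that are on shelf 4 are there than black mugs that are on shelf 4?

3

mugs on shelf 4: 3.
black mugs on shelf 4: 0.
3 − 0 = 3.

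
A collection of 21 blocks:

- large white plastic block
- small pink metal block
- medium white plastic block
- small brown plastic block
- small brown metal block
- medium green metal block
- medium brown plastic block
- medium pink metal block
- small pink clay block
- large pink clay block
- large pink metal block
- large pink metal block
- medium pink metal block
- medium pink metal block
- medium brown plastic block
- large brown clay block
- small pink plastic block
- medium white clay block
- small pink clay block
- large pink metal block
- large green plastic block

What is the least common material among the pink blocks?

Counts by material (restricted to pink blocks): metal 7, clay 3, plastic 1.
The minimum is 1, held uniquely by plastic.

plastic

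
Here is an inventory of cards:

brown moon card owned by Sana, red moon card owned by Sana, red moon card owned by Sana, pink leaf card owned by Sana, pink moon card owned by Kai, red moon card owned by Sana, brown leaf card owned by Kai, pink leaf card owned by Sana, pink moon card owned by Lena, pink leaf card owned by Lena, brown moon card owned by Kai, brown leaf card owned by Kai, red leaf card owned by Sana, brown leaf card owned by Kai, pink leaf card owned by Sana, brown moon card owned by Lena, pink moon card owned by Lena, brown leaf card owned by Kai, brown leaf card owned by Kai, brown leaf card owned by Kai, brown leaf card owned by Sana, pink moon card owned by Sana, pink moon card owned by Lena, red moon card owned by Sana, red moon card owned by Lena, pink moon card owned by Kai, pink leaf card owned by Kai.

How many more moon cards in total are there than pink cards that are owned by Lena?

moon cards: 14.
pink cards owned by Lena: 4.
14 − 4 = 10.

10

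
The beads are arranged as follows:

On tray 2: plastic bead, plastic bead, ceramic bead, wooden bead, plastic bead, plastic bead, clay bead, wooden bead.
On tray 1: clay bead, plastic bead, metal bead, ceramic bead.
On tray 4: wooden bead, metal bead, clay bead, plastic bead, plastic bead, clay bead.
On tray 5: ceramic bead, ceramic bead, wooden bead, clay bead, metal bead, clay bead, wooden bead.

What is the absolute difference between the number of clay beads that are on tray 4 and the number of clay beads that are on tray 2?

1

clay beads on tray 4: 2. clay beads on tray 2: 1.
|2 − 1| = 2 − 1 = 1.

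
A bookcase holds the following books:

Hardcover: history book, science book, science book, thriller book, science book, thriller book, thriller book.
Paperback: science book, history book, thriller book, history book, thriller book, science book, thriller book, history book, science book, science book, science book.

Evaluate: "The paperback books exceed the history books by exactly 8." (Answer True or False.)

False

paperback books: 11.
history books: 4.
The claim requires 11 − 4 (= 7) to equal 8, which does not hold.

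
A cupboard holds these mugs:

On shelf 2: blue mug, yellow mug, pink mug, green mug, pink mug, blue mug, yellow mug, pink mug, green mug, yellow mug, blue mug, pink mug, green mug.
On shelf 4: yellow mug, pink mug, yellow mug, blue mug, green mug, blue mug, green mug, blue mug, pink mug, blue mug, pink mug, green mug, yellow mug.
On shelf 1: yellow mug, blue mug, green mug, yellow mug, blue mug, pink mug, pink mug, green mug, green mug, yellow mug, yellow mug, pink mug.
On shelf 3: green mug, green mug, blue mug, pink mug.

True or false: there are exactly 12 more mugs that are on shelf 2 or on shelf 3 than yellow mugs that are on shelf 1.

|mugs on shelf 2 or on shelf 3| = 17.
|yellow mugs on shelf 1| = 4.
The claim requires 17 − 4 (= 13) to equal 12, which does not hold.

False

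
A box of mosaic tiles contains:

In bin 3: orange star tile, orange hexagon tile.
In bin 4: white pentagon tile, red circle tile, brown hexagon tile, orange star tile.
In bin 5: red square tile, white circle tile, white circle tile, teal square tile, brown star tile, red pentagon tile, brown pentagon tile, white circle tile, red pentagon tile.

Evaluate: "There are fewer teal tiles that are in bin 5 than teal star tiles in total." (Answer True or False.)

|teal tiles in bin 5| = 1.
|teal star tiles| = 0.
The claim requires 1 < 0, which does not hold.

False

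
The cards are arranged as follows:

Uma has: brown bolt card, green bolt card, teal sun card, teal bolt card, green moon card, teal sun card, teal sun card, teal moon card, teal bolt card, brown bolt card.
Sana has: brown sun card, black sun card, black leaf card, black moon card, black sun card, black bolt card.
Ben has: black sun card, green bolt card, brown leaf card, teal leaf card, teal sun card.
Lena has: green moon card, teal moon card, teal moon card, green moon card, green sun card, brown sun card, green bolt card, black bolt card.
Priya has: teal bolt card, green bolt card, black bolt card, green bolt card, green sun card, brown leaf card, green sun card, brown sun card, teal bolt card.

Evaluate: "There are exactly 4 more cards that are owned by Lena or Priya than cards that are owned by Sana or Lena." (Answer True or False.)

False

cards owned by Lena or Priya: 17.
cards owned by Sana or Lena: 14.
The claim requires 17 − 14 (= 3) to equal 4, which does not hold.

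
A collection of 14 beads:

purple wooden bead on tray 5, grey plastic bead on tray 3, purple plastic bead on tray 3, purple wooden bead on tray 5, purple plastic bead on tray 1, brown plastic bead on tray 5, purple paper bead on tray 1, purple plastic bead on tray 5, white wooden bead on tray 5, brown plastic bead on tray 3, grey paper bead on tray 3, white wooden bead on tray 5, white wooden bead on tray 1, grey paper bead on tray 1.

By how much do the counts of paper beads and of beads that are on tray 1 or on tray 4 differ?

paper beads: 3. beads on tray 1 or on tray 4: 4.
|3 − 4| = 4 − 3 = 1.

1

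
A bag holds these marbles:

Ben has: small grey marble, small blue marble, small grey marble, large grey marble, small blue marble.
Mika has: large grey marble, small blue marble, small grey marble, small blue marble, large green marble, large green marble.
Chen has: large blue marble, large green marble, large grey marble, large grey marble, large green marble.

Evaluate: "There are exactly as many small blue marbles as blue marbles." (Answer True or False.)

|small blue marbles| = 4.
|blue marbles| = 5.
The claim requires 4 = 5, which does not hold.

False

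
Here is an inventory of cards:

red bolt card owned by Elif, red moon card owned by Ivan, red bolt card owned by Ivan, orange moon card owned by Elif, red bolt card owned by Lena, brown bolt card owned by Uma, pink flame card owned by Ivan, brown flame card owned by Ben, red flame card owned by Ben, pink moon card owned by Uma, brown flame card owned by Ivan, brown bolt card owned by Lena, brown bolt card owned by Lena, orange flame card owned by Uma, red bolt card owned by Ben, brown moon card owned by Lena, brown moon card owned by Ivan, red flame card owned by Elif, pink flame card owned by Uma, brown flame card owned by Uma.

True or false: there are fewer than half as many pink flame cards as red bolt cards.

False

pink flame cards: 2.
red bolt cards: 4.
The claim requires 2 × 2 = 4 < 4, which does not hold.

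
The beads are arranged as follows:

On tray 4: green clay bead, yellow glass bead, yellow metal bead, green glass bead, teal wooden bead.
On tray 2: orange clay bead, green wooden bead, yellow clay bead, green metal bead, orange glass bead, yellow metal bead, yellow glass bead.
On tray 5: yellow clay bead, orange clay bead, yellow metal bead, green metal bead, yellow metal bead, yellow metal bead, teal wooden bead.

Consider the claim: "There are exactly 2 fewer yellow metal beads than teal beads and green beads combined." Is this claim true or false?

|yellow metal beads| = 5.
teal beads: 2; green beads: 5; combined: 2 + 5 = 7.
The claim requires 7 − 5 (= 2) to equal 2, which holds.

True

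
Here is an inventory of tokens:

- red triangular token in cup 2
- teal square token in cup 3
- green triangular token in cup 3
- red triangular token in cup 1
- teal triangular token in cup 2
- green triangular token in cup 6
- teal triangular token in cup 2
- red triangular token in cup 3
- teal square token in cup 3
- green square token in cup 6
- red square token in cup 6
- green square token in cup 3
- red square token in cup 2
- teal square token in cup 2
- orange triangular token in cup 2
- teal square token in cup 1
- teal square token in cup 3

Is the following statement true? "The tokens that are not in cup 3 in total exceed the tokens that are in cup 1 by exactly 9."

True

tokens that are not in cup 3: 11.
tokens in cup 1: 2.
The claim requires 11 − 2 (= 9) to equal 9, which holds.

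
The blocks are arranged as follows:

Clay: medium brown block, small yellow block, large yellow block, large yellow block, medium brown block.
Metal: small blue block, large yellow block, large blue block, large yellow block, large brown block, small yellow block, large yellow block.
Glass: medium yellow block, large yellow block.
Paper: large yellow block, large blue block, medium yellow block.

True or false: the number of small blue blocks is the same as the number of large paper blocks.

False

small blue blocks: 1.
large paper blocks: 2.
The claim requires 1 = 2, which does not hold.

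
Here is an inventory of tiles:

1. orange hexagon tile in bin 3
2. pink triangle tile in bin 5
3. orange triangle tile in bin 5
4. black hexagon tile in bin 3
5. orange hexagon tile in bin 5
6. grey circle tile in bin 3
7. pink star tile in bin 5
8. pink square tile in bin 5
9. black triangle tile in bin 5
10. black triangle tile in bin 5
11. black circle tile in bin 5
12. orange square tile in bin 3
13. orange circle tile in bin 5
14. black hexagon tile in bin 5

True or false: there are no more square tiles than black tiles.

True

|square tiles| = 2.
|black tiles| = 5.
The claim requires 2 ≤ 5, which holds.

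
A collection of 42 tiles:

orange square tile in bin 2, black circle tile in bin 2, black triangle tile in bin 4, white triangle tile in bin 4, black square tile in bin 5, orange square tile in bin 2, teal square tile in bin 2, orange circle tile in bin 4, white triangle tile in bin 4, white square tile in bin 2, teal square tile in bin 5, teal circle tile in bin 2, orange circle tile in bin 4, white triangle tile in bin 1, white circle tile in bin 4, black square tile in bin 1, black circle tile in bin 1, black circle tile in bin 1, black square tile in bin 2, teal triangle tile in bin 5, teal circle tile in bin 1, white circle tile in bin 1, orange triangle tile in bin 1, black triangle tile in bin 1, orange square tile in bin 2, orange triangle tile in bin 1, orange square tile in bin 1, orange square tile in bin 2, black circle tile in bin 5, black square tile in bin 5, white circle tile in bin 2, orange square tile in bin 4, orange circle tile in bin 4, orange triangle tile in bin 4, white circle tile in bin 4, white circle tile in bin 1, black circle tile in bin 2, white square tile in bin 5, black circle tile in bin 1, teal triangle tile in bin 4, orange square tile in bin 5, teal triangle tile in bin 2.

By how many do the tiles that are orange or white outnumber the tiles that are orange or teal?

3

tiles that are orange or white: 23.
tiles that are orange or teal: 20.
23 − 20 = 3.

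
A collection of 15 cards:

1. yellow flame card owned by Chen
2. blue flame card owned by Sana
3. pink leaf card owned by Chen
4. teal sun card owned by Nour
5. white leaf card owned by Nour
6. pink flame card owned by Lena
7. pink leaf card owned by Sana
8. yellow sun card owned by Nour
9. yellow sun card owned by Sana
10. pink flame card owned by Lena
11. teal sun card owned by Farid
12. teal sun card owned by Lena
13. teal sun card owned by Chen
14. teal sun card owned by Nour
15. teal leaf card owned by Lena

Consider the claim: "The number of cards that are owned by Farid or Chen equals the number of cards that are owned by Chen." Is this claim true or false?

cards owned by Farid or Chen: 4.
cards owned by Chen: 3.
The claim requires 4 = 3, which does not hold.

False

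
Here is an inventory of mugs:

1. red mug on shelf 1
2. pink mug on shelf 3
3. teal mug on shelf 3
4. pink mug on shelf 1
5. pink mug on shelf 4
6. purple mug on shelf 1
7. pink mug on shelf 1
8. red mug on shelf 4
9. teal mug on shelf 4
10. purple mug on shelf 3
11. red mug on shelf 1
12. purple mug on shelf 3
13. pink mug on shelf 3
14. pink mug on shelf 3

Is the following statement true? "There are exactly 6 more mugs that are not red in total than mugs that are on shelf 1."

True

There are 11 mugs that are not red.
There are 5 mugs on shelf 1.
The claim requires 11 − 5 (= 6) to equal 6, which holds.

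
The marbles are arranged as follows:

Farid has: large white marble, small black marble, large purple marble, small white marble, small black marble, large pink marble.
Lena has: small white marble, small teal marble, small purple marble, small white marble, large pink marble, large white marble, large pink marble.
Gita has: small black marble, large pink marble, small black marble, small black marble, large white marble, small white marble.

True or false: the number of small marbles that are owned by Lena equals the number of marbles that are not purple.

False

|small marbles owned by Lena| = 4.
|marbles that are not purple| = 17.
The claim requires 4 = 17, which does not hold.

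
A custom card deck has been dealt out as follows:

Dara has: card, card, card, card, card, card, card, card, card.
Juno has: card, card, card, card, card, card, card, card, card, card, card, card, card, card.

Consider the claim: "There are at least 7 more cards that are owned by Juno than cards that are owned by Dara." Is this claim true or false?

cards owned by Juno: 14.
cards owned by Dara: 9.
The claim requires 14 − 9 = 5 ≥ 7, which does not hold.

False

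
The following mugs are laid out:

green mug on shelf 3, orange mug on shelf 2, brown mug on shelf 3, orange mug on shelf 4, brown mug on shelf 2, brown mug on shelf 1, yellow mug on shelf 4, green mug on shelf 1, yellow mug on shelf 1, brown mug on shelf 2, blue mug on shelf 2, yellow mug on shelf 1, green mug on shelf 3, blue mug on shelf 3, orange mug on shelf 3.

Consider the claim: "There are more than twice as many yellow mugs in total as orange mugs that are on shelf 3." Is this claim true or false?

True

yellow mugs: 3.
orange mugs on shelf 3: 1.
The claim requires 3 > 2 × 1 = 2, which holds.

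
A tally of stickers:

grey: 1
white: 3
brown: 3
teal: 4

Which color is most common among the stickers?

Counts by color: teal 4, white 3, brown 3, grey 1.
The maximum is 4, held uniquely by teal.

teal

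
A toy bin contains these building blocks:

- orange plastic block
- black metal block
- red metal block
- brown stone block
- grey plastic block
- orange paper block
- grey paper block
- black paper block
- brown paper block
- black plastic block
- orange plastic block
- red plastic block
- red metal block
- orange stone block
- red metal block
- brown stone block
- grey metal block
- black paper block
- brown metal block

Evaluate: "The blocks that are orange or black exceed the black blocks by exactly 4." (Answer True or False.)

True

There are 8 blocks that are orange or black.
There are 4 black blocks.
The claim requires 8 − 4 (= 4) to equal 4, which holds.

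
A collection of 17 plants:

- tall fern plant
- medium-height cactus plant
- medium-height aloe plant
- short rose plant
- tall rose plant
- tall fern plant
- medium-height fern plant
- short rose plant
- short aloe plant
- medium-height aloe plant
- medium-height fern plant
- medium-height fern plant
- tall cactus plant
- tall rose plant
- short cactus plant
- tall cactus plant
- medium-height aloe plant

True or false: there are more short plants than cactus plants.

There are 4 short plants.
There are 4 cactus plants.
The claim requires 4 > 4, which does not hold.

False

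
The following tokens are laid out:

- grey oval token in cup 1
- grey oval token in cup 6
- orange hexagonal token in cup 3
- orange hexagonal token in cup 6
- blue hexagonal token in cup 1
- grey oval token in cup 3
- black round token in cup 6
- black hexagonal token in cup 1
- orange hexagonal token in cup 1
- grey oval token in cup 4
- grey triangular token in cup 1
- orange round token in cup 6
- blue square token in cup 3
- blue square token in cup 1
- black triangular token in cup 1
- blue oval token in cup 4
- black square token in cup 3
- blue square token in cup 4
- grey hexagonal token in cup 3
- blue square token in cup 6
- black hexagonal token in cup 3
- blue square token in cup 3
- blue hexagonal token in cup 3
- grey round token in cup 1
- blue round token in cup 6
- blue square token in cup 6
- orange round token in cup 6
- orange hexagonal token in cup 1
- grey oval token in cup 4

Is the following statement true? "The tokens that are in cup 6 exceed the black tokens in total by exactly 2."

False

tokens in cup 6: 8.
black tokens: 5.
The claim requires 8 − 5 (= 3) to equal 2, which does not hold.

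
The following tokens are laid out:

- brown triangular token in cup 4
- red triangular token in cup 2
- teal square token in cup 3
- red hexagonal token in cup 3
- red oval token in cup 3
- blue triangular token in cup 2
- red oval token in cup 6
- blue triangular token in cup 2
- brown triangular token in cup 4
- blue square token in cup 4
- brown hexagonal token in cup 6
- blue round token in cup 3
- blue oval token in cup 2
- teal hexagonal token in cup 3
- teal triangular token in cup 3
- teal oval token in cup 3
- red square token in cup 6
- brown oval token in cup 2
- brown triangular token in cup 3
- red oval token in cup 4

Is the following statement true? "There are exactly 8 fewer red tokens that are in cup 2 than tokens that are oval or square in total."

True

|red tokens in cup 2| = 1.
|tokens that are oval or square| = 9.
The claim requires 9 − 1 (= 8) to equal 8, which holds.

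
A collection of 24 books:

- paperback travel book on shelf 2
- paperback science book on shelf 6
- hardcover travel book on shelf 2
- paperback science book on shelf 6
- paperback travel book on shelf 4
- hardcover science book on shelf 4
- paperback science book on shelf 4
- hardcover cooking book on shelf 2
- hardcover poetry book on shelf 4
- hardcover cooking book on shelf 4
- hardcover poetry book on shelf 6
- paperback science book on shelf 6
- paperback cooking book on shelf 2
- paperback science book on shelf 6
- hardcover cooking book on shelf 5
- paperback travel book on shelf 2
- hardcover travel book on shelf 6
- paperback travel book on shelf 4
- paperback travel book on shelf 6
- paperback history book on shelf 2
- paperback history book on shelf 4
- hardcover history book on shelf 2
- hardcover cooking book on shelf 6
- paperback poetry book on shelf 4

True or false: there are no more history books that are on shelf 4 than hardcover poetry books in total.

True

|history books on shelf 4| = 1.
|hardcover poetry books| = 2.
The claim requires 1 ≤ 2, which holds.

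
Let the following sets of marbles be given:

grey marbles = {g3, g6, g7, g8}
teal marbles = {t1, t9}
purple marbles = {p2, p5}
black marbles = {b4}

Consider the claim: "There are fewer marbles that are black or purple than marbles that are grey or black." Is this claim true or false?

There are 3 marbles that are black or purple.
There are 5 marbles that are grey or black.
The claim requires 3 < 5, which holds.

True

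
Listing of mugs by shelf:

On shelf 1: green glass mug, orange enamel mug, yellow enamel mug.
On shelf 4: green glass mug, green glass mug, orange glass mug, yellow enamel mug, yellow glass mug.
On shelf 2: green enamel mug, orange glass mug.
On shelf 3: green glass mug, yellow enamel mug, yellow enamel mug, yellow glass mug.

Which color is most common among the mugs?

Counts by color: yellow 6, green 5, orange 3.
The maximum is 6, held uniquely by yellow.

yellow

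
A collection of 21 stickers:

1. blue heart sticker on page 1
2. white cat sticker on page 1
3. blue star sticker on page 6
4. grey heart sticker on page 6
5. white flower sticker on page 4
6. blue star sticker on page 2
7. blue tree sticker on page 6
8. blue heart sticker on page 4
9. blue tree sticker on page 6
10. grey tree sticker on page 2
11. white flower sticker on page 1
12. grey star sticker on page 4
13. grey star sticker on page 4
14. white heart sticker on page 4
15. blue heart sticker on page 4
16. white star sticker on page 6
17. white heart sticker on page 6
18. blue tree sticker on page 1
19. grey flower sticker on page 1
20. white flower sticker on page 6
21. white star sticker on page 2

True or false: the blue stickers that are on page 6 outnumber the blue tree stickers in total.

False

blue stickers on page 6: 3.
blue tree stickers: 3.
The claim requires 3 > 3, which does not hold.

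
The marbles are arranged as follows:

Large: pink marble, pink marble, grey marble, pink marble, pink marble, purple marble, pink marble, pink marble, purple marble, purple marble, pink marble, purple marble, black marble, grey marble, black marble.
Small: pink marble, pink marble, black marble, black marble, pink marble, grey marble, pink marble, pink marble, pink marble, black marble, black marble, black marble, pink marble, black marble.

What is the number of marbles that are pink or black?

22

black: 8; pink: 14; together 8 + 14 = 22.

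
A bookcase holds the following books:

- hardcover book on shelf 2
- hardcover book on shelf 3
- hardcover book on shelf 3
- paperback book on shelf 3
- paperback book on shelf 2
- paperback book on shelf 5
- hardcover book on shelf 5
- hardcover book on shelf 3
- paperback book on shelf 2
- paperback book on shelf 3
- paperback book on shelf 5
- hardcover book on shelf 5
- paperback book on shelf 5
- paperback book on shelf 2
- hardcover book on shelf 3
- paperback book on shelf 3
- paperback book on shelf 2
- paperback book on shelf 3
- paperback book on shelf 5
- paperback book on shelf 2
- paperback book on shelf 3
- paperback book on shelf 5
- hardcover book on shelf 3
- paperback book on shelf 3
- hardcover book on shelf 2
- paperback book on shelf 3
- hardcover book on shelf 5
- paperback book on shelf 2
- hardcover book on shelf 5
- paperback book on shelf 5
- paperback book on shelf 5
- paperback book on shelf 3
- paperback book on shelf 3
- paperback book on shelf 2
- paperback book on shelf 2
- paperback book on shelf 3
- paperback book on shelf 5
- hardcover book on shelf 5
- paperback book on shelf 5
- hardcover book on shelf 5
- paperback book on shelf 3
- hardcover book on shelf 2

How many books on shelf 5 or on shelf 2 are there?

26

on shelf 2: 11; on shelf 5: 15; together 11 + 15 = 26.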